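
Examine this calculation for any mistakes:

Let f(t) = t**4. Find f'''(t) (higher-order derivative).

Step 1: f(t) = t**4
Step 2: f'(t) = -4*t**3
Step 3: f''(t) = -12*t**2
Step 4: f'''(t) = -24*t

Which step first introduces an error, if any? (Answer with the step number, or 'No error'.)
Step 2

Step 2 is incorrect due to a sign flip.
The step shows: -4*t**3
The correct value should be: 4*t**3

Explanation: The sign of the whole expression was flipped: the term 4*t**3 was incorrectly written as -4*t**3
The later steps are derived from this incorrect expression, so the error originates in Step 2.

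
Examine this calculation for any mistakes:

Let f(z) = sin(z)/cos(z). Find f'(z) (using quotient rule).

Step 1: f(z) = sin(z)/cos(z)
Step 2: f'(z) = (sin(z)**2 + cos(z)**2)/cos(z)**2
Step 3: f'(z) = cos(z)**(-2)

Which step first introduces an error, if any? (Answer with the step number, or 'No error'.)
No error

All steps in this derivation are correct.
The final answer f'(z) = cos(z)**(-2) is valid.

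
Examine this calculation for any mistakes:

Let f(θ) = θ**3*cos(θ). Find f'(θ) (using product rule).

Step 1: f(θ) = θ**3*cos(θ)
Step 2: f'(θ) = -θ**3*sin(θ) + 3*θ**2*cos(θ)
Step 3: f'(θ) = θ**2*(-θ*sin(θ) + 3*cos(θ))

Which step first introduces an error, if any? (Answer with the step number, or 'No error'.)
No error

All steps in this derivation are correct.
The final answer f'(θ) = θ**2*(-θ*sin(θ) + 3*cos(θ)) is valid.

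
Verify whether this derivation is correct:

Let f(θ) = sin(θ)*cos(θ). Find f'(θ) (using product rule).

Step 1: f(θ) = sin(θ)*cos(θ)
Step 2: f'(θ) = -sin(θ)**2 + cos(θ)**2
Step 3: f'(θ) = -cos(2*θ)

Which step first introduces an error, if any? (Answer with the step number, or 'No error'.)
Step 3

Step 3 is incorrect due to a sign flip.
The step shows: -cos(2*θ)
The correct value should be: cos(2*θ)

Explanation: The sign of the whole expression was flipped: the term cos(2*θ) was incorrectly written as -cos(2*θ)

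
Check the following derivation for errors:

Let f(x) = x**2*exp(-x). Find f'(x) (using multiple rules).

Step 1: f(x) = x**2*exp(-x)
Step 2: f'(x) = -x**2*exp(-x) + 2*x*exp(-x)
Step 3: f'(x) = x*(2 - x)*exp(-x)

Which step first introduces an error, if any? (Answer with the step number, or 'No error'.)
No error

All steps in this derivation are correct.
The final answer f'(x) = x*(2 - x)*exp(-x) is valid.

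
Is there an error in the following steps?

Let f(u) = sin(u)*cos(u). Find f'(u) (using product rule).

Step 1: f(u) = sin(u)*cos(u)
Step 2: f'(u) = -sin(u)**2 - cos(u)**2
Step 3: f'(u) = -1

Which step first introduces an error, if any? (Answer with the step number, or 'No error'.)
Step 2

Step 2 is incorrect due to a sign flip.
The step shows: -sin(u)**2 - cos(u)**2
The correct value should be: -sin(u)**2 + cos(u)**2

Explanation: The sign of one term was flipped: the term cos(u)**2 was incorrectly written as -cos(u)**2
The later steps are derived from this incorrect expression, so the error originates in Step 2.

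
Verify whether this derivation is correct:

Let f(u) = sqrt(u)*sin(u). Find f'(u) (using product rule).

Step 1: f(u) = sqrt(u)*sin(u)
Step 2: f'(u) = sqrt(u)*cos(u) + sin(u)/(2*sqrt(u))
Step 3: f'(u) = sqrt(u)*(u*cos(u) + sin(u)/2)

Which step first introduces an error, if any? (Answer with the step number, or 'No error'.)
Step 3

Step 3 is incorrect due to a wrong exponent.
The step shows: sqrt(u)*(u*cos(u) + sin(u)/2)
The correct value should be: (u*cos(u) + sin(u)/2)/sqrt(u)

Explanation: The exponent -1/2 on u was incorrectly written as 1/2: the term (u*cos(u) + sin(u)/2)/sqrt(u) was incorrectly written as sqrt(u)*(u*cos(u) + sin(u)/2)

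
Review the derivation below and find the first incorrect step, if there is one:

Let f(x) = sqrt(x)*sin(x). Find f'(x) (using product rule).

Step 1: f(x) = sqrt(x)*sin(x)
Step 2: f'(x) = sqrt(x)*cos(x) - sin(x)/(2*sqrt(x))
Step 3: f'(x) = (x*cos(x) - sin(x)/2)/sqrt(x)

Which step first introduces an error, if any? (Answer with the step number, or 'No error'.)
Step 2

Step 2 is incorrect due to a sign flip.
The step shows: sqrt(x)*cos(x) - sin(x)/(2*sqrt(x))
The correct value should be: sqrt(x)*cos(x) + sin(x)/(2*sqrt(x))

Explanation: The sign of one term was flipped: the term sin(x)/(2*sqrt(x)) was incorrectly written as -sin(x)/(2*sqrt(x))
The later steps are derived from this incorrect expression, so the error originates in Step 2.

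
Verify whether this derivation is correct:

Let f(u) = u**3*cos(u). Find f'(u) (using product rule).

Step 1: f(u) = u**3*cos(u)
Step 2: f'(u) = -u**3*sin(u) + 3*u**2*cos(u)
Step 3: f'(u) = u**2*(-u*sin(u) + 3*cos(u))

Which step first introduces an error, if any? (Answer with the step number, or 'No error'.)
No error

All steps in this derivation are correct.
The final answer f'(u) = u**2*(-u*sin(u) + 3*cos(u)) is valid.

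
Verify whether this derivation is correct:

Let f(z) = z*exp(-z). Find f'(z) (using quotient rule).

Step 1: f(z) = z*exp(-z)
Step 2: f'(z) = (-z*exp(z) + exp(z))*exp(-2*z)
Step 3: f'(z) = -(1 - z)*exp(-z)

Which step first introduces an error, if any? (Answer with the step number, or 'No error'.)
Step 3

Step 3 is incorrect due to a sign flip.
The step shows: -(1 - z)*exp(-z)
The correct value should be: (1 - z)*exp(-z)

Explanation: The sign of the whole expression was flipped: the term (1 - z)*exp(-z) was incorrectly written as -(1 - z)*exp(-z)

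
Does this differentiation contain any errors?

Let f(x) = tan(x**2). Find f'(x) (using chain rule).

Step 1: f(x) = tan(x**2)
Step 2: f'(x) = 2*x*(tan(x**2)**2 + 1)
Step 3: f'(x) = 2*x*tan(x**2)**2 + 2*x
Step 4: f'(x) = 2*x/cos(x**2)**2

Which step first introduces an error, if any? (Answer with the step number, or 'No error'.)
No error

All steps in this derivation are correct.
The final answer f'(x) = 2*x/cos(x**2)**2 is valid.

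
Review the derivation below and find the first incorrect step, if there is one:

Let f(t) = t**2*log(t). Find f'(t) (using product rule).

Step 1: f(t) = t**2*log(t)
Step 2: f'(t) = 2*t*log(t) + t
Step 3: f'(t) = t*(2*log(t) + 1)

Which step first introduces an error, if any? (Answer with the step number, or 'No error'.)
No error

All steps in this derivation are correct.
The final answer f'(t) = t*(2*log(t) + 1) is valid.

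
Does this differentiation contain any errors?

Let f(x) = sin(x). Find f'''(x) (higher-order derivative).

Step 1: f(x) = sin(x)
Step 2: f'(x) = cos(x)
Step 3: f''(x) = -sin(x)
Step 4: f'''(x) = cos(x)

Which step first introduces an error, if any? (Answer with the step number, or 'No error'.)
Step 4

Step 4 is incorrect due to a sign flip.
The step shows: cos(x)
The correct value should be: -cos(x)

Explanation: The sign of the whole expression was flipped: the term -cos(x) was incorrectly written as cos(x)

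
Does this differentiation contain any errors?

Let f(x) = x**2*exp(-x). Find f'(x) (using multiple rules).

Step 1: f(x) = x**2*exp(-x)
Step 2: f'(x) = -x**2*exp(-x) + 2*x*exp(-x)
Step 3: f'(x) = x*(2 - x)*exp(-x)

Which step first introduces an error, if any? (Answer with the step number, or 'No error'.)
No error

All steps in this derivation are correct.
The final answer f'(x) = x*(2 - x)*exp(-x) is valid.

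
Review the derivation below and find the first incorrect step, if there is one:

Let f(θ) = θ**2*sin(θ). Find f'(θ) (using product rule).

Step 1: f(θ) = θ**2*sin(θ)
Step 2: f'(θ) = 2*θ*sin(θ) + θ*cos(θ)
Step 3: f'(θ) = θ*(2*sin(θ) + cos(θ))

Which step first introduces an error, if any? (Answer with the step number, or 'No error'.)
Step 2

Step 2 is incorrect due to a wrong exponent.
The step shows: 2*θ*sin(θ) + θ*cos(θ)
The correct value should be: θ**2*cos(θ) + 2*θ*sin(θ)

Explanation: The exponent 2 on θ was incorrectly written as 1: the term θ**2*cos(θ) was incorrectly written as θ*cos(θ)
The later steps are derived from this incorrect expression, so the error originates in Step 2.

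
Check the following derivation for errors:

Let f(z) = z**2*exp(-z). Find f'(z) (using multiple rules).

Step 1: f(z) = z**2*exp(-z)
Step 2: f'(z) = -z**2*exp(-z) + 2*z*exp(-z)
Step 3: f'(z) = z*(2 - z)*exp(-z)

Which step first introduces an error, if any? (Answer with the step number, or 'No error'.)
No error

All steps in this derivation are correct.
The final answer f'(z) = z*(2 - z)*exp(-z) is valid.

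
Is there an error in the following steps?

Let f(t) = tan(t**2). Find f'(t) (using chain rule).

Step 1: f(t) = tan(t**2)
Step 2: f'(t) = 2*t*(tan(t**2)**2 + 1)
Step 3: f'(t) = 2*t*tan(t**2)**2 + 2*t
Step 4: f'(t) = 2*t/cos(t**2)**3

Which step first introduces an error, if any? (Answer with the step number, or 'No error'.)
Step 4

Step 4 is incorrect due to a wrong exponent.
The step shows: 2*t/cos(t**2)**3
The correct value should be: 2*t/cos(t**2)**2

Explanation: The exponent -2 on cos(t**2) was incorrectly written as -3: the term 2*t/cos(t**2)**2 was incorrectly written as 2*t/cos(t**2)**3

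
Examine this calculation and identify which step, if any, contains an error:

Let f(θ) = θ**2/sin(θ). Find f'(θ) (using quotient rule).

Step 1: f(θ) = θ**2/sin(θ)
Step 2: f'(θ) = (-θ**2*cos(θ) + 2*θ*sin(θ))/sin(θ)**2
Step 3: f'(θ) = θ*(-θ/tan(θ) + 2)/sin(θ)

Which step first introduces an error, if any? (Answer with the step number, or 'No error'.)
No error

All steps in this derivation are correct.
The final answer f'(θ) = θ*(-θ/tan(θ) + 2)/sin(θ) is valid.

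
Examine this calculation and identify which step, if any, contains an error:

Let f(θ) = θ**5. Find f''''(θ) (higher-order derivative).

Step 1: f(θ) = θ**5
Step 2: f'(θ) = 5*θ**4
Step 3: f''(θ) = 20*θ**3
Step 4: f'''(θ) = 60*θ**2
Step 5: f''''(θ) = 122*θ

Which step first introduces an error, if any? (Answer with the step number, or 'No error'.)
Step 5

Step 5 is incorrect due to a wrong coefficient.
The step shows: 122*θ
The correct value should be: 120*θ

Explanation: The coefficient 120 was incorrectly written as 122: the term 120*θ was incorrectly written as 122*θ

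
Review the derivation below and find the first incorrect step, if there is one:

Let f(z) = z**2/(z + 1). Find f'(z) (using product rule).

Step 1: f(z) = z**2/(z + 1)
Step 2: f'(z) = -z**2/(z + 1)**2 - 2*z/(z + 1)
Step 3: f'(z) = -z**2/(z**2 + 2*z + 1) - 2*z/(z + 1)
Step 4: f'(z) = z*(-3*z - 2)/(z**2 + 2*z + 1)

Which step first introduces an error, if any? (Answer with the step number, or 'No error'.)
Step 2

Step 2 is incorrect due to a sign flip.
The step shows: -z**2/(z + 1)**2 - 2*z/(z + 1)
The correct value should be: -z**2/(z + 1)**2 + 2*z/(z + 1)

Explanation: The sign of one term was flipped: the term 2*z/(z + 1) was incorrectly written as -2*z/(z + 1)
The later steps are derived from this incorrect expression, so the error originates in Step 2.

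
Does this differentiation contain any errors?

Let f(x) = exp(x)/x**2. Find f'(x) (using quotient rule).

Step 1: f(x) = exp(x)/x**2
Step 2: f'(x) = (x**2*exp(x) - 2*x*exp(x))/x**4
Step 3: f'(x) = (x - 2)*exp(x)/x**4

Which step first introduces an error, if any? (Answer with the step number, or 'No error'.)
Step 3

Step 3 is incorrect due to a wrong exponent.
The step shows: (x - 2)*exp(x)/x**4
The correct value should be: (x - 2)*exp(x)/x**3

Explanation: The exponent -3 on x was incorrectly written as -4: the term (x - 2)*exp(x)/x**3 was incorrectly written as (x - 2)*exp(x)/x**4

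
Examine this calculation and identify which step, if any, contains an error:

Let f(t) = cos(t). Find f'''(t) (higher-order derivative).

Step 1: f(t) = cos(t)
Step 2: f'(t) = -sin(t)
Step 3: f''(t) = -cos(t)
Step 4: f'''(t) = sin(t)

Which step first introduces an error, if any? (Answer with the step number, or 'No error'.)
No error

All steps in this derivation are correct.
The final answer f'''(t) = sin(t) is valid.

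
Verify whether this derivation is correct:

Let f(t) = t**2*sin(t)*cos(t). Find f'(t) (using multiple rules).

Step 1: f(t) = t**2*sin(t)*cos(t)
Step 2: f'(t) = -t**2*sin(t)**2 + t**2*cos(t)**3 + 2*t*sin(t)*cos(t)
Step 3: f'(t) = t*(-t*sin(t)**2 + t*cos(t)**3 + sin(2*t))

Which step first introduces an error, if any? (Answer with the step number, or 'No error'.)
Step 2

Step 2 is incorrect due to a wrong exponent.
The step shows: -t**2*sin(t)**2 + t**2*cos(t)**3 + 2*t*sin(t)*cos(t)
The correct value should be: -t**2*sin(t)**2 + t**2*cos(t)**2 + 2*t*sin(t)*cos(t)

Explanation: The exponent 2 on cos(t) was incorrectly written as 3: the term t**2*cos(t)**2 was incorrectly written as t**2*cos(t)**3
The later steps are derived from this incorrect expression, so the error originates in Step 2.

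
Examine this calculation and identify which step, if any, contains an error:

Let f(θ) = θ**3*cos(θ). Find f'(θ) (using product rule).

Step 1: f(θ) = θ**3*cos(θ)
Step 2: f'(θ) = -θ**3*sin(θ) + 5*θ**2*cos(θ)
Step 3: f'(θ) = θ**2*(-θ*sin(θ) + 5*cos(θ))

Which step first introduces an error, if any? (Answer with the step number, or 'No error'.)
Step 2

Step 2 is incorrect due to a wrong coefficient.
The step shows: -θ**3*sin(θ) + 5*θ**2*cos(θ)
The correct value should be: -θ**3*sin(θ) + 3*θ**2*cos(θ)

Explanation: The coefficient 3 was incorrectly written as 5: the term 3*θ**2*cos(θ) was incorrectly written as 5*θ**2*cos(θ)
The later steps are derived from this incorrect expression, so the error originates in Step 2.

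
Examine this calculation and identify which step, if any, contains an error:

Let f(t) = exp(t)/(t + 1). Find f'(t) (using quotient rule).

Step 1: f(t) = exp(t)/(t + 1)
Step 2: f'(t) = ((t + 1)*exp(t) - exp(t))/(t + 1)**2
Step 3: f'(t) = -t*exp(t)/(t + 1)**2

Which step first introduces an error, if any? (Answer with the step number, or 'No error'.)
Step 3

Step 3 is incorrect due to a sign flip.
The step shows: -t*exp(t)/(t + 1)**2
The correct value should be: t*exp(t)/(t + 1)**2

Explanation: The sign of the whole expression was flipped: the term t*exp(t)/(t + 1)**2 was incorrectly written as -t*exp(t)/(t + 1)**2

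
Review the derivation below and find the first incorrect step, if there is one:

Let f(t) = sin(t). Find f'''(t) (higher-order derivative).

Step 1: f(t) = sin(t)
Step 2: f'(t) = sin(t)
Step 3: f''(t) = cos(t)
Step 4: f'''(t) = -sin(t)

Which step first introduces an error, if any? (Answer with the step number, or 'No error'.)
Step 2

Step 2 is incorrect due to a wrong trig function.
The step shows: sin(t)
The correct value should be: cos(t)

Explanation: cos(t) was incorrectly written as sin(t): the term cos(t) was incorrectly written as sin(t)
The later steps are derived from this incorrect expression, so the error originates in Step 2.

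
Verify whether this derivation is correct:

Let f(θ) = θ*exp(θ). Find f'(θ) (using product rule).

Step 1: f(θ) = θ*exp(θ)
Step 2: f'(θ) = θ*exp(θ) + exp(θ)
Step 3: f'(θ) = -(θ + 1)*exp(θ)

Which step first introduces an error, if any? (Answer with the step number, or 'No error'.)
Step 3

Step 3 is incorrect due to a sign flip.
The step shows: -(θ + 1)*exp(θ)
The correct value should be: (θ + 1)*exp(θ)

Explanation: The sign of the whole expression was flipped: the term (θ + 1)*exp(θ) was incorrectly written as -(θ + 1)*exp(θ)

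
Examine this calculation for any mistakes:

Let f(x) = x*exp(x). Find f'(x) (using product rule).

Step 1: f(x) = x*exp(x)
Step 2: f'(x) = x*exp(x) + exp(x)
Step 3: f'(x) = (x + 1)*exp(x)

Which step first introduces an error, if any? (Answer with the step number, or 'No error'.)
No error

All steps in this derivation are correct.
The final answer f'(x) = (x + 1)*exp(x) is valid.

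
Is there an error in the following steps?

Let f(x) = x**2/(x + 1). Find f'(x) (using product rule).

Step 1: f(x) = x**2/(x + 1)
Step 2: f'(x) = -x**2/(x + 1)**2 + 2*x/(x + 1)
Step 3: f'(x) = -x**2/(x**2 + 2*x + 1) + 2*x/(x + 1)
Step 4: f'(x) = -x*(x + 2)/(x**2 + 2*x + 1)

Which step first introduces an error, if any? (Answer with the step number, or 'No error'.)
Step 4

Step 4 is incorrect due to a sign flip.
The step shows: -x*(x + 2)/(x**2 + 2*x + 1)
The correct value should be: x*(x + 2)/(x**2 + 2*x + 1)

Explanation: The sign of the whole expression was flipped: the term x*(x + 2)/(x**2 + 2*x + 1) was incorrectly written as -x*(x + 2)/(x**2 + 2*x + 1)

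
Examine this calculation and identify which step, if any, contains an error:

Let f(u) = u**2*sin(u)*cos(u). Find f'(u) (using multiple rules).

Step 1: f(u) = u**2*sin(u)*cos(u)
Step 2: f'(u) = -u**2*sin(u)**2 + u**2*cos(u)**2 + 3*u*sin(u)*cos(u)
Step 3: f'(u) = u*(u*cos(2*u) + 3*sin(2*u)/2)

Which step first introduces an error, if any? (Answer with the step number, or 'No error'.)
Step 2

Step 2 is incorrect due to a wrong coefficient.
The step shows: -u**2*sin(u)**2 + u**2*cos(u)**2 + 3*u*sin(u)*cos(u)
The correct value should be: -u**2*sin(u)**2 + u**2*cos(u)**2 + 2*u*sin(u)*cos(u)

Explanation: The coefficient 2 was incorrectly written as 3: the term 2*u*sin(u)*cos(u) was incorrectly written as 3*u*sin(u)*cos(u)
The later steps are derived from this incorrect expression, so the error originates in Step 2.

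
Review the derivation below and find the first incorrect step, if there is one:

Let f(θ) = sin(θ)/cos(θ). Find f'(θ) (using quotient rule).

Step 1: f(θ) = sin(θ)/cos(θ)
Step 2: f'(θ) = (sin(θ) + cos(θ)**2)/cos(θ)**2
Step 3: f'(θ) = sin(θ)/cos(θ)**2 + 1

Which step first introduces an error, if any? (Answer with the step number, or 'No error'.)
Step 2

Step 2 is incorrect due to a wrong exponent.
The step shows: (sin(θ) + cos(θ)**2)/cos(θ)**2
The correct value should be: (sin(θ)**2 + cos(θ)**2)/cos(θ)**2

Explanation: The exponent 2 on sin(θ) was incorrectly written as 1: the term (sin(θ)**2 + cos(θ)**2)/cos(θ)**2 was incorrectly written as (sin(θ) + cos(θ)**2)/cos(θ)**2
The later steps are derived from this incorrect expression, so the error originates in Step 2.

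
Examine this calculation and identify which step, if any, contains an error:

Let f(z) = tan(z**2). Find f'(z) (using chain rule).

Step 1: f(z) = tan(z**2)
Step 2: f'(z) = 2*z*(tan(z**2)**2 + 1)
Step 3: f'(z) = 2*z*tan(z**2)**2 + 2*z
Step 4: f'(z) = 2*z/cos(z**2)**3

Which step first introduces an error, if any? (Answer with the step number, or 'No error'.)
Step 4

Step 4 is incorrect due to a wrong exponent.
The step shows: 2*z/cos(z**2)**3
The correct value should be: 2*z/cos(z**2)**2

Explanation: The exponent -2 on cos(z**2) was incorrectly written as -3: the term 2*z/cos(z**2)**2 was incorrectly written as 2*z/cos(z**2)**3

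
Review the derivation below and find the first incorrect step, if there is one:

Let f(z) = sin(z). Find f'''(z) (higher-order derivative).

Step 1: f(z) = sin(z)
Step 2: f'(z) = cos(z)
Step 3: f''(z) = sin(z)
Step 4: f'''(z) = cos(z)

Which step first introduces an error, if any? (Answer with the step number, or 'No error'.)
Step 3

Step 3 is incorrect due to a sign flip.
The step shows: sin(z)
The correct value should be: -sin(z)

Explanation: The sign of the whole expression was flipped: the term -sin(z) was incorrectly written as sin(z)
The later steps are derived from this incorrect expression, so the error originates in Step 3.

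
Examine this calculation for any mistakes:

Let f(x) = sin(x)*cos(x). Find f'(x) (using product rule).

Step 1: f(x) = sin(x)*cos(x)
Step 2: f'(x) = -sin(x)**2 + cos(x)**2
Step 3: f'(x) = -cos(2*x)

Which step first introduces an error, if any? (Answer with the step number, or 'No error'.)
Step 3

Step 3 is incorrect due to a sign flip.
The step shows: -cos(2*x)
The correct value should be: cos(2*x)

Explanation: The sign of the whole expression was flipped: the term cos(2*x) was incorrectly written as -cos(2*x)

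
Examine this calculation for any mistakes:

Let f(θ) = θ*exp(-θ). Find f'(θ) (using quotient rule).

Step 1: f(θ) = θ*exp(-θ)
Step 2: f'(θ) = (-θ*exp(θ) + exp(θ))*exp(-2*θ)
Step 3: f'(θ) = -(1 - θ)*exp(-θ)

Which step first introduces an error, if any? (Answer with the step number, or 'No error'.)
Step 3

Step 3 is incorrect due to a sign flip.
The step shows: -(1 - θ)*exp(-θ)
The correct value should be: (1 - θ)*exp(-θ)

Explanation: The sign of the whole expression was flipped: the term (1 - θ)*exp(-θ) was incorrectly written as -(1 - θ)*exp(-θ)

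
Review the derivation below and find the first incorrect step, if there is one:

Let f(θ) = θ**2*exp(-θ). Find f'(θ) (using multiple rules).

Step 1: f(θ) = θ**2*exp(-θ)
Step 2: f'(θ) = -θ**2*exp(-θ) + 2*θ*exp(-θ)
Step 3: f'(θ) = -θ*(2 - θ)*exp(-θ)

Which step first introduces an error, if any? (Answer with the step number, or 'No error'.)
Step 3

Step 3 is incorrect due to a sign flip.
The step shows: -θ*(2 - θ)*exp(-θ)
The correct value should be: θ*(2 - θ)*exp(-θ)

Explanation: The sign of the whole expression was flipped: the term θ*(2 - θ)*exp(-θ) was incorrectly written as -θ*(2 - θ)*exp(-θ)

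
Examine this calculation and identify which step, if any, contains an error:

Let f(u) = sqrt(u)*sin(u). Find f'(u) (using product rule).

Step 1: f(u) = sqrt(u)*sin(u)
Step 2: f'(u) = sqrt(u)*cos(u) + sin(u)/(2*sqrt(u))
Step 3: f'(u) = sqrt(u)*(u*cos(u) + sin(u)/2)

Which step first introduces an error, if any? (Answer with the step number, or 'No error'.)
Step 3

Step 3 is incorrect due to a wrong exponent.
The step shows: sqrt(u)*(u*cos(u) + sin(u)/2)
The correct value should be: (u*cos(u) + sin(u)/2)/sqrt(u)

Explanation: The exponent -1/2 on u was incorrectly written as 1/2: the term (u*cos(u) + sin(u)/2)/sqrt(u) was incorrectly written as sqrt(u)*(u*cos(u) + sin(u)/2)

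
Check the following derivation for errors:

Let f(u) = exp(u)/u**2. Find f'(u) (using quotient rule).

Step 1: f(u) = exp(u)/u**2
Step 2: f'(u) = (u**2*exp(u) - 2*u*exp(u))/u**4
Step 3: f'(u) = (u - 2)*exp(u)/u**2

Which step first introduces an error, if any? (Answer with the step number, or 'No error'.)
Step 3

Step 3 is incorrect due to a wrong exponent.
The step shows: (u - 2)*exp(u)/u**2
The correct value should be: (u - 2)*exp(u)/u**3

Explanation: The exponent -3 on u was incorrectly written as -2: the term (u - 2)*exp(u)/u**3 was incorrectly written as (u - 2)*exp(u)/u**2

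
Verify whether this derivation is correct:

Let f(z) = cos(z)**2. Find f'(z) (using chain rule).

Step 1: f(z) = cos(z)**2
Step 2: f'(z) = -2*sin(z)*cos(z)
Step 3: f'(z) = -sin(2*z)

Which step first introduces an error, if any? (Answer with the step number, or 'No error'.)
No error

All steps in this derivation are correct.
The final answer f'(z) = -sin(2*z) is valid.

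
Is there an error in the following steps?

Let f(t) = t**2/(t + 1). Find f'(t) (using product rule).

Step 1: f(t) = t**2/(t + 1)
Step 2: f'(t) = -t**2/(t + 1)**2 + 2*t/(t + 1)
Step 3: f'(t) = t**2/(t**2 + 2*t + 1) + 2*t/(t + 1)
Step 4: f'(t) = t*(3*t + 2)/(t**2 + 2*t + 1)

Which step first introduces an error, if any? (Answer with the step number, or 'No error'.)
Step 3

Step 3 is incorrect due to a sign flip.
The step shows: t**2/(t**2 + 2*t + 1) + 2*t/(t + 1)
The correct value should be: -t**2/(t**2 + 2*t + 1) + 2*t/(t + 1)

Explanation: The sign of one term was flipped: the term -t**2/(t**2 + 2*t + 1) was incorrectly written as t**2/(t**2 + 2*t + 1)
The later steps are derived from this incorrect expression, so the error originates in Step 3.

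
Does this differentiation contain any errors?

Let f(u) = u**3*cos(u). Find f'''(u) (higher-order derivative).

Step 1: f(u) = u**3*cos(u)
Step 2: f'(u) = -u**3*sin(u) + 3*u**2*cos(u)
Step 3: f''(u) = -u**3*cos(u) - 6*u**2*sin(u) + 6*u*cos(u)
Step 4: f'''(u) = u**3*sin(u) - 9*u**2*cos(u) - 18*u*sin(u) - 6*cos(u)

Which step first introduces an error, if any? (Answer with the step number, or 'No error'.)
Step 4

Step 4 is incorrect due to a sign flip.
The step shows: u**3*sin(u) - 9*u**2*cos(u) - 18*u*sin(u) - 6*cos(u)
The correct value should be: u**3*sin(u) - 9*u**2*cos(u) - 18*u*sin(u) + 6*cos(u)

Explanation: The sign of one term was flipped: the term 6*cos(u) was incorrectly written as -6*cos(u)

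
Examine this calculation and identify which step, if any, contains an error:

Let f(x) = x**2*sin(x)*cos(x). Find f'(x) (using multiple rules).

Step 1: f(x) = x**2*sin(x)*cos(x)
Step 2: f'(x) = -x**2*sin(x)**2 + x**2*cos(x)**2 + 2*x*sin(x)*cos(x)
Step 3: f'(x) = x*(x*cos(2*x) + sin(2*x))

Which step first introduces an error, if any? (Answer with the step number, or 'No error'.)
No error

All steps in this derivation are correct.
The final answer f'(x) = x*(x*cos(2*x) + sin(2*x)) is valid.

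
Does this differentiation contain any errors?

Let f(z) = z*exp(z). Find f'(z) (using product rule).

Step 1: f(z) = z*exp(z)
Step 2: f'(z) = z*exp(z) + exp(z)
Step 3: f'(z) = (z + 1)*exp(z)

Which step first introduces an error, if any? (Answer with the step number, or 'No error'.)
No error

All steps in this derivation are correct.
The final answer f'(z) = (z + 1)*exp(z) is valid.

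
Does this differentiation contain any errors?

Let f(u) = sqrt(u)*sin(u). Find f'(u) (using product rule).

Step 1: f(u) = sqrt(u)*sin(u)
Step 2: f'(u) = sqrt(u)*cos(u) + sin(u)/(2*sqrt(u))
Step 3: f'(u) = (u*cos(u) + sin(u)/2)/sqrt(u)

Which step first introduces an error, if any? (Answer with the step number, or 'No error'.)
No error

All steps in this derivation are correct.
The final answer f'(u) = (u*cos(u) + sin(u)/2)/sqrt(u) is valid.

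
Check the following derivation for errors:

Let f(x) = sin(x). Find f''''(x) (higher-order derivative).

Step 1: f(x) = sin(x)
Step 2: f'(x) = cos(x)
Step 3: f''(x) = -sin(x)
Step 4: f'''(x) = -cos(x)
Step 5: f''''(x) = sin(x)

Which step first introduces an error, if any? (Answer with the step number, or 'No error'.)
No error

All steps in this derivation are correct.
The final answer f''''(x) = sin(x) is valid.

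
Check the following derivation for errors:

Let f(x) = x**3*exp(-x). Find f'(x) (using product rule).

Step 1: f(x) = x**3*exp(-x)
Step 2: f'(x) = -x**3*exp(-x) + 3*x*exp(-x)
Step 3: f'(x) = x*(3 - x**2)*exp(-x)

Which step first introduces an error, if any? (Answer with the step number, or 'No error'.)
Step 2

Step 2 is incorrect due to a wrong exponent.
The step shows: -x**3*exp(-x) + 3*x*exp(-x)
The correct value should be: -x**3*exp(-x) + 3*x**2*exp(-x)

Explanation: The exponent 2 on x was incorrectly written as 1: the term 3*x**2*exp(-x) was incorrectly written as 3*x*exp(-x)
The later steps are derived from this incorrect expression, so the error originates in Step 2.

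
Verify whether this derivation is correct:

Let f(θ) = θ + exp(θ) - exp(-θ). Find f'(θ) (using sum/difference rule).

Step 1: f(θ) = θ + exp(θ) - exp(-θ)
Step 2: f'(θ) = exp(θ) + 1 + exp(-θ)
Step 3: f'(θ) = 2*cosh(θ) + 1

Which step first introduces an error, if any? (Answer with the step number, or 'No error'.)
No error

All steps in this derivation are correct.
The final answer f'(θ) = 2*cosh(θ) + 1 is valid.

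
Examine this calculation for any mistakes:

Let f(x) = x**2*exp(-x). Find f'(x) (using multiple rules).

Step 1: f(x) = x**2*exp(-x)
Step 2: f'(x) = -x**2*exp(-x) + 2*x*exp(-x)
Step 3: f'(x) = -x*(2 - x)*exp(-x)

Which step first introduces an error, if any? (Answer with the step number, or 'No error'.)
Step 3

Step 3 is incorrect due to a sign flip.
The step shows: -x*(2 - x)*exp(-x)
The correct value should be: x*(2 - x)*exp(-x)

Explanation: The sign of the whole expression was flipped: the term x*(2 - x)*exp(-x) was incorrectly written as -x*(2 - x)*exp(-x)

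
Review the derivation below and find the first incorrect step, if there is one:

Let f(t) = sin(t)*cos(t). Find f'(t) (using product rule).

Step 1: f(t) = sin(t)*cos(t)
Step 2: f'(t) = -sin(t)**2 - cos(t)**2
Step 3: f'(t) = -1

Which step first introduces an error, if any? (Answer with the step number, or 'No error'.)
Step 2

Step 2 is incorrect due to a sign flip.
The step shows: -sin(t)**2 - cos(t)**2
The correct value should be: -sin(t)**2 + cos(t)**2

Explanation: The sign of one term was flipped: the term cos(t)**2 was incorrectly written as -cos(t)**2
The later steps are derived from this incorrect expression, so the error originates in Step 2.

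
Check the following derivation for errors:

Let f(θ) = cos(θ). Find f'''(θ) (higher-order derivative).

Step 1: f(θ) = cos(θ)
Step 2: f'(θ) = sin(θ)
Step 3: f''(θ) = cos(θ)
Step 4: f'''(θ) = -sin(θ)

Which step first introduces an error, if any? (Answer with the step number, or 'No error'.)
Step 2

Step 2 is incorrect due to a sign flip.
The step shows: sin(θ)
The correct value should be: -sin(θ)

Explanation: The sign of the whole expression was flipped: the term -sin(θ) was incorrectly written as sin(θ)
The later steps are derived from this incorrect expression, so the error originates in Step 2.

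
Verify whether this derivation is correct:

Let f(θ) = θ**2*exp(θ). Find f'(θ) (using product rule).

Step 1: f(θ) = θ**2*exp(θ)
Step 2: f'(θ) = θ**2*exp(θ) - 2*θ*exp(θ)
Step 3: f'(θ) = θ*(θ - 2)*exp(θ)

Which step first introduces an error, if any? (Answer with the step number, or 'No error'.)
Step 2

Step 2 is incorrect due to a sign flip.
The step shows: θ**2*exp(θ) - 2*θ*exp(θ)
The correct value should be: θ**2*exp(θ) + 2*θ*exp(θ)

Explanation: The sign of one term was flipped: the term 2*θ*exp(θ) was incorrectly written as -2*θ*exp(θ)
The later steps are derived from this incorrect expression, so the error originates in Step 2.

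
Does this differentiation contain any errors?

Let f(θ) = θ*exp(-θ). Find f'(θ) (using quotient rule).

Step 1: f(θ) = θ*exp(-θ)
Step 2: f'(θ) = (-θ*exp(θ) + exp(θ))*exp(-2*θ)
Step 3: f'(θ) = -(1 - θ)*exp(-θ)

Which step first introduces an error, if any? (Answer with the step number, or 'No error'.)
Step 3

Step 3 is incorrect due to a sign flip.
The step shows: -(1 - θ)*exp(-θ)
The correct value should be: (1 - θ)*exp(-θ)

Explanation: The sign of the whole expression was flipped: the term (1 - θ)*exp(-θ) was incorrectly written as -(1 - θ)*exp(-θ)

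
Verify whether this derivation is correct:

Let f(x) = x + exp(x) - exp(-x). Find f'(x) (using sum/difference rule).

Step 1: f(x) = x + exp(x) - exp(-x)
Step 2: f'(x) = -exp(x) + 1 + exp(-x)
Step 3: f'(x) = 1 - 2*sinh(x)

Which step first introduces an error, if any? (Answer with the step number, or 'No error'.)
Step 2

Step 2 is incorrect due to a sign flip.
The step shows: -exp(x) + 1 + exp(-x)
The correct value should be: exp(x) + 1 + exp(-x)

Explanation: The sign of one term was flipped: the term exp(x) was incorrectly written as -exp(x)
The later steps are derived from this incorrect expression, so the error originates in Step 2.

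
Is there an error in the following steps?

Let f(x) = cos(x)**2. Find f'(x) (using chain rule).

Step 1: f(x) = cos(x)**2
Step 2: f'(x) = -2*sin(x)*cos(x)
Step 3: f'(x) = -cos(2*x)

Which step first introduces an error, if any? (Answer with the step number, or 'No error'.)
Step 3

Step 3 is incorrect due to a wrong trig function.
The step shows: -cos(2*x)
The correct value should be: -sin(2*x)

Explanation: sin(2*x) was incorrectly written as cos(2*x): the term -sin(2*x) was incorrectly written as -cos(2*x)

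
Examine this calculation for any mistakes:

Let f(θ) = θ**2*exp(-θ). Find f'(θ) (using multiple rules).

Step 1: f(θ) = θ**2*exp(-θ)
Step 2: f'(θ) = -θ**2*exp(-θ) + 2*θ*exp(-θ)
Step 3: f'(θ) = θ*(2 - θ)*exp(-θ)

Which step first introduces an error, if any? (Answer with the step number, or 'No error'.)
No error

All steps in this derivation are correct.
The final answer f'(θ) = θ*(2 - θ)*exp(-θ) is valid.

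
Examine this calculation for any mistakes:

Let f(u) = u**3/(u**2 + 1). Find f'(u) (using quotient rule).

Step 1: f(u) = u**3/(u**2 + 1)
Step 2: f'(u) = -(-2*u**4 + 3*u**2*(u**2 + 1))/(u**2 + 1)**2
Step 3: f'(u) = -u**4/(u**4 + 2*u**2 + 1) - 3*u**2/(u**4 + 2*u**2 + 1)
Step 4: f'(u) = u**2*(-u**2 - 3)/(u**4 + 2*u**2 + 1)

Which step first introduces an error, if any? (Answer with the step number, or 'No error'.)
Step 2

Step 2 is incorrect due to a sign flip.
The step shows: -(-2*u**4 + 3*u**2*(u**2 + 1))/(u**2 + 1)**2
The correct value should be: (-2*u**4 + 3*u**2*(u**2 + 1))/(u**2 + 1)**2

Explanation: The sign of the whole expression was flipped: the term (-2*u**4 + 3*u**2*(u**2 + 1))/(u**2 + 1)**2 was incorrectly written as -(-2*u**4 + 3*u**2*(u**2 + 1))/(u**2 + 1)**2
The later steps are derived from this incorrect expression, so the error originates in Step 2.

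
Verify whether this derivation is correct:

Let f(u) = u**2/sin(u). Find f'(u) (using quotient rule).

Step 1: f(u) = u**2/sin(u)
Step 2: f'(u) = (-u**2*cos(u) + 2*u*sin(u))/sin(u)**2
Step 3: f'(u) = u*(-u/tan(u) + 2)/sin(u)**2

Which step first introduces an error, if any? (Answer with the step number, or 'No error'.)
Step 3

Step 3 is incorrect due to a wrong exponent.
The step shows: u*(-u/tan(u) + 2)/sin(u)**2
The correct value should be: u*(-u/tan(u) + 2)/sin(u)

Explanation: The exponent -1 on sin(u) was incorrectly written as -2: the term u*(-u/tan(u) + 2)/sin(u) was incorrectly written as u*(-u/tan(u) + 2)/sin(u)**2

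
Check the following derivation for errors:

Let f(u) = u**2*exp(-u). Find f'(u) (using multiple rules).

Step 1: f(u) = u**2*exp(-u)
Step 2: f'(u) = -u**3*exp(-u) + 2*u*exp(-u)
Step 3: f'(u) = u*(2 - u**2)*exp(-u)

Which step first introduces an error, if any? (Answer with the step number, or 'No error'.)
Step 2

Step 2 is incorrect due to a wrong exponent.
The step shows: -u**3*exp(-u) + 2*u*exp(-u)
The correct value should be: -u**2*exp(-u) + 2*u*exp(-u)

Explanation: The exponent 2 on u was incorrectly written as 3: the term -u**2*exp(-u) was incorrectly written as -u**3*exp(-u)
The later steps are derived from this incorrect expression, so the error originates in Step 2.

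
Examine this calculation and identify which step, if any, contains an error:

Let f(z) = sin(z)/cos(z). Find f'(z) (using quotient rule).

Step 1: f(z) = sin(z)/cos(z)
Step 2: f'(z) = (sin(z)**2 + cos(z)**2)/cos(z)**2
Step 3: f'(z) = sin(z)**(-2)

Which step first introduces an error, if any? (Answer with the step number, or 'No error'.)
Step 3

Step 3 is incorrect due to a wrong trig function.
The step shows: sin(z)**(-2)
The correct value should be: cos(z)**(-2)

Explanation: cos(z) was incorrectly written as sin(z): the term cos(z)**(-2) was incorrectly written as sin(z)**(-2)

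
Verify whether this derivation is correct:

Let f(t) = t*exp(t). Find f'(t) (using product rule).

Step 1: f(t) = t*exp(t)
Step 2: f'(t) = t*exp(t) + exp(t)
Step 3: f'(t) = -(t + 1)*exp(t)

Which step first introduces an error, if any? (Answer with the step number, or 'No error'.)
Step 3

Step 3 is incorrect due to a sign flip.
The step shows: -(t + 1)*exp(t)
The correct value should be: (t + 1)*exp(t)

Explanation: The sign of the whole expression was flipped: the term (t + 1)*exp(t) was incorrectly written as -(t + 1)*exp(t)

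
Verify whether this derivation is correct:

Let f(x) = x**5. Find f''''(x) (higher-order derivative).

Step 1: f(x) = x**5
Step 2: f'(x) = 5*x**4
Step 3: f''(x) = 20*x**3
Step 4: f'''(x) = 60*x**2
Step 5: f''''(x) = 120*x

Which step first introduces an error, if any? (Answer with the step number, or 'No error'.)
No error

All steps in this derivation are correct.
The final answer f''''(x) = 120*x is valid.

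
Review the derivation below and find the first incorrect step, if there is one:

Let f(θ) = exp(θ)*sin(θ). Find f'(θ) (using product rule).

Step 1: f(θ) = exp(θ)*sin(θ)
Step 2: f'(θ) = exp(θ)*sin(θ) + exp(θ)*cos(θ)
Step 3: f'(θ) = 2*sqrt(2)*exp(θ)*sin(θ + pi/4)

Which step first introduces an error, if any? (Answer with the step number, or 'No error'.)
Step 3

Step 3 is incorrect due to a wrong exponent.
The step shows: 2*sqrt(2)*exp(θ)*sin(θ + pi/4)
The correct value should be: sqrt(2)*exp(θ)*sin(θ + pi/4)

Explanation: The exponent 1/2 on 2 was incorrectly written as 3/2: the term sqrt(2)*exp(θ)*sin(θ + pi/4) was incorrectly written as 2*sqrt(2)*exp(θ)*sin(θ + pi/4)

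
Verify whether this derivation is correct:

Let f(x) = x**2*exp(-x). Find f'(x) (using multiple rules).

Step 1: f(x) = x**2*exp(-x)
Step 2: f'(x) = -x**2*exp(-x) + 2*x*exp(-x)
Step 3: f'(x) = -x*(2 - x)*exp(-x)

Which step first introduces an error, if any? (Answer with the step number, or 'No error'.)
Step 3

Step 3 is incorrect due to a sign flip.
The step shows: -x*(2 - x)*exp(-x)
The correct value should be: x*(2 - x)*exp(-x)

Explanation: The sign of the whole expression was flipped: the term x*(2 - x)*exp(-x) was incorrectly written as -x*(2 - x)*exp(-x)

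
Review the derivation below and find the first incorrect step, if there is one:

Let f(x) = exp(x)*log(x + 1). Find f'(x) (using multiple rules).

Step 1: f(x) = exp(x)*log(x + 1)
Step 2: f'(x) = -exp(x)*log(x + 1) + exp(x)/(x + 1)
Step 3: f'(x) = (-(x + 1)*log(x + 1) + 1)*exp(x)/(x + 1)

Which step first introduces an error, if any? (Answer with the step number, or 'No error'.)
Step 2

Step 2 is incorrect due to a sign flip.
The step shows: -exp(x)*log(x + 1) + exp(x)/(x + 1)
The correct value should be: exp(x)*log(x + 1) + exp(x)/(x + 1)

Explanation: The sign of one term was flipped: the term exp(x)*log(x + 1) was incorrectly written as -exp(x)*log(x + 1)
The later steps are derived from this incorrect expression, so the error originates in Step 2.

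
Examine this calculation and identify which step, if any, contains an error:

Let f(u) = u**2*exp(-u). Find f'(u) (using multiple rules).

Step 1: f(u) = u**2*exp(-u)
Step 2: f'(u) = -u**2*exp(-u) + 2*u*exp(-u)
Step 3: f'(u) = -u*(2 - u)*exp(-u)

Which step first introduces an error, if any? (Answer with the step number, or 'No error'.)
Step 3

Step 3 is incorrect due to a sign flip.
The step shows: -u*(2 - u)*exp(-u)
The correct value should be: u*(2 - u)*exp(-u)

Explanation: The sign of the whole expression was flipped: the term u*(2 - u)*exp(-u) was incorrectly written as -u*(2 - u)*exp(-u)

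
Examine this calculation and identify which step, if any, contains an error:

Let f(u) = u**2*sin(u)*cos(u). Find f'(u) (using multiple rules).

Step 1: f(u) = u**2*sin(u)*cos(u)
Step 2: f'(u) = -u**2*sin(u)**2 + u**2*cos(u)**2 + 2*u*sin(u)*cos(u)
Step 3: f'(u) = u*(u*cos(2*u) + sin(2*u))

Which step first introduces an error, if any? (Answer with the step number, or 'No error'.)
No error

All steps in this derivation are correct.
The final answer f'(u) = u*(u*cos(2*u) + sin(2*u)) is valid.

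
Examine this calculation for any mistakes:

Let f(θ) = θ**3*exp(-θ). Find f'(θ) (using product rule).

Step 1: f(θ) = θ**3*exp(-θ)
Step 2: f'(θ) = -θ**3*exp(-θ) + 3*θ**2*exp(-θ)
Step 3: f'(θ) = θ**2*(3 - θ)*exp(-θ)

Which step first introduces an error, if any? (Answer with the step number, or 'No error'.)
No error

All steps in this derivation are correct.
The final answer f'(θ) = θ**2*(3 - θ)*exp(-θ) is valid.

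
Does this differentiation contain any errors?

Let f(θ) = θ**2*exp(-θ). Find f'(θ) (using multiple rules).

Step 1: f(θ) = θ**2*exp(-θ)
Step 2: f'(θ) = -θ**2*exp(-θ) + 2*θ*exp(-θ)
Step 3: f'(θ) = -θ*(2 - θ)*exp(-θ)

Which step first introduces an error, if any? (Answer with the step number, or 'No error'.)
Step 3

Step 3 is incorrect due to a sign flip.
The step shows: -θ*(2 - θ)*exp(-θ)
The correct value should be: θ*(2 - θ)*exp(-θ)

Explanation: The sign of the whole expression was flipped: the term θ*(2 - θ)*exp(-θ) was incorrectly written as -θ*(2 - θ)*exp(-θ)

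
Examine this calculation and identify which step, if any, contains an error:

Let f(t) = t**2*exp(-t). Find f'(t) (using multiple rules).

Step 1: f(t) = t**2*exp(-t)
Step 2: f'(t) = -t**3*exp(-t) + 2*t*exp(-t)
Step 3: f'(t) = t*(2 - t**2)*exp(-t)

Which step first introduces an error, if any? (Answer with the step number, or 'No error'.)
Step 2

Step 2 is incorrect due to a wrong exponent.
The step shows: -t**3*exp(-t) + 2*t*exp(-t)
The correct value should be: -t**2*exp(-t) + 2*t*exp(-t)

Explanation: The exponent 2 on t was incorrectly written as 3: the term -t**2*exp(-t) was incorrectly written as -t**3*exp(-t)
The later steps are derived from this incorrect expression, so the error originates in Step 2.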